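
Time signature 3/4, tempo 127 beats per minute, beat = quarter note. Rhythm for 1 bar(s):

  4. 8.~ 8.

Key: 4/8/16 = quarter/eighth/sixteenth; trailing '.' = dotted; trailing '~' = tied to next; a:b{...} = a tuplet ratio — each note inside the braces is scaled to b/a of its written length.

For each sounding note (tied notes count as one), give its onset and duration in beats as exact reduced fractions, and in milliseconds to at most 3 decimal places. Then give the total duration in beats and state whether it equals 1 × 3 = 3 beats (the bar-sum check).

1) 0.0ms=0b +708.661ms=3/2b
2) 708.661ms=3/2b +708.661ms=3/2b
Σ=3b of 3 (127bpm 3/4) — PASS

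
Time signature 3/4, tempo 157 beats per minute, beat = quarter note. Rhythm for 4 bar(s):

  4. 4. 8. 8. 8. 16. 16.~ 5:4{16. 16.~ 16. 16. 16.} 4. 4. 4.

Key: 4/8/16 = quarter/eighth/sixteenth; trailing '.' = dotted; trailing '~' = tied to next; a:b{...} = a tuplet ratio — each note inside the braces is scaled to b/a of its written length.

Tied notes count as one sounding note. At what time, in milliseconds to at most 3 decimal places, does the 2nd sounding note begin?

1. 0.0ms @ 0 + 573.248ms (3/2)
2. 573.248ms @ 3/2 + 573.248ms (3/2)
3. 1146.497ms @ 3 + 286.624ms (3/4)
4. 1433.121ms @ 15/4 + 286.624ms (3/4)
5. 1719.745ms @ 9/2 + 286.624ms (3/4)
6. 2006.369ms @ 21/4 + 143.312ms (3/8)
7. 2149.682ms @ 45/8 + 257.962ms (27/40)
8. 2407.643ms @ 63/10 + 229.299ms (3/5)
9. 2636.943ms @ 69/10 + 114.65ms (3/10)
10. 2751.592ms @ 36/5 + 114.65ms (3/10)
11. 2866.242ms @ 15/2 + 573.248ms (3/2)
12. 3439.49ms @ 9 + 573.248ms (3/2)
13. 4012.739ms @ 21/2 + 573.248ms (3/2)

note 2 onset = 3/2b = 573.248ms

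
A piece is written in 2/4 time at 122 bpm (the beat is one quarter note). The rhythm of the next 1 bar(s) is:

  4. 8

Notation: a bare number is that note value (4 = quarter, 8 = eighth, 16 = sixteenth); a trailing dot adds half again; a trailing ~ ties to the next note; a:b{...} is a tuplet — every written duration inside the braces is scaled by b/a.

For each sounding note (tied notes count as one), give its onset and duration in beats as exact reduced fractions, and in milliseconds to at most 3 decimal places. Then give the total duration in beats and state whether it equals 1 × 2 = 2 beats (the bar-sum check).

1) 0.0ms=0b +737.705ms=3/2b
2) 737.705ms=3/2b +245.902ms=1/2b
Σ=2b of 2 (122bpm 2/4) — PASS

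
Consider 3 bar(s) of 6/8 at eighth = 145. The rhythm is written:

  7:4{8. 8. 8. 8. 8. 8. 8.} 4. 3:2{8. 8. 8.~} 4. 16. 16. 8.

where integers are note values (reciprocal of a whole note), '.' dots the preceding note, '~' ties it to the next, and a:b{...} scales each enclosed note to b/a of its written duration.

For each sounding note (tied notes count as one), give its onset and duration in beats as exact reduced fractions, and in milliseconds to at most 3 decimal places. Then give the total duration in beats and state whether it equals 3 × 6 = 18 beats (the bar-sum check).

1) 0.0ms=0b +354.68ms=6/7b
2) 354.68ms=6/7b +354.68ms=6/7b
3) 709.36ms=12/7b +354.68ms=6/7b
4) 1064.039ms=18/7b +354.68ms=6/7b
5) 1418.719ms=24/7b +354.68ms=6/7b
6) 1773.399ms=30/7b +354.68ms=6/7b
7) 2128.079ms=36/7b +354.68ms=6/7b
8) 2482.759ms=6b +1241.379ms=3b
9) 3724.138ms=9b +413.793ms=1b
10) 4137.931ms=10b +413.793ms=1b
11) 4551.724ms=11b +1655.172ms=4b
12) 6206.897ms=15b +310.345ms=3/4b
13) 6517.241ms=63/4b +310.345ms=3/4b
14) 6827.586ms=33/2b +620.69ms=3/2b
Σ=18b of 18 (145bpm 6/8) — PASS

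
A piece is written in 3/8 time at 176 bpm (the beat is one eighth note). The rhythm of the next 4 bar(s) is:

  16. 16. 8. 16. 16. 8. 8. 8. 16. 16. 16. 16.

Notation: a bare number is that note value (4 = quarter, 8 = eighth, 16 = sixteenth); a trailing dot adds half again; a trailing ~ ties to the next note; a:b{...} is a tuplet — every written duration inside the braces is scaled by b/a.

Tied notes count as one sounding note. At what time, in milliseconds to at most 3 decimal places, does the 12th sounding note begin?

note 12 onset = 45/4b = 3835.227ms

1. 0.0ms @ 0 + 255.682ms (3/4)
2. 255.682ms @ 3/4 + 255.682ms (3/4)
3. 511.364ms @ 3/2 + 511.364ms (3/2)
4. 1022.727ms @ 3 + 255.682ms (3/4)
5. 1278.409ms @ 15/4 + 255.682ms (3/4)
6. 1534.091ms @ 9/2 + 511.364ms (3/2)
7. 2045.455ms @ 6 + 511.364ms (3/2)
8. 2556.818ms @ 15/2 + 511.364ms (3/2)
9. 3068.182ms @ 9 + 255.682ms (3/4)
10. 3323.864ms @ 39/4 + 255.682ms (3/4)
11. 3579.545ms @ 21/2 + 255.682ms (3/4)
12. 3835.227ms @ 45/4 + 255.682ms (3/4)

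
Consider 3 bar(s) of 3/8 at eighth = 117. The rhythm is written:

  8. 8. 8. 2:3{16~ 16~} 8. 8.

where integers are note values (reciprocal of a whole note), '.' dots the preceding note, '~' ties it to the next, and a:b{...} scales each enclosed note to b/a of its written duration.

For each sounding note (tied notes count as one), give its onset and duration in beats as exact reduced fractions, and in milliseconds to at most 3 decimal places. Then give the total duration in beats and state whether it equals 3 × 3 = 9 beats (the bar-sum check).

1) 0.0ms=0b +769.231ms=3/2b
2) 769.231ms=3/2b +769.231ms=3/2b
3) 1538.462ms=3b +769.231ms=3/2b
4) 2307.692ms=9/2b +1538.462ms=3b
5) 3846.154ms=15/2b +769.231ms=3/2b
Σ=9b of 9 (117bpm 3/8) — PASS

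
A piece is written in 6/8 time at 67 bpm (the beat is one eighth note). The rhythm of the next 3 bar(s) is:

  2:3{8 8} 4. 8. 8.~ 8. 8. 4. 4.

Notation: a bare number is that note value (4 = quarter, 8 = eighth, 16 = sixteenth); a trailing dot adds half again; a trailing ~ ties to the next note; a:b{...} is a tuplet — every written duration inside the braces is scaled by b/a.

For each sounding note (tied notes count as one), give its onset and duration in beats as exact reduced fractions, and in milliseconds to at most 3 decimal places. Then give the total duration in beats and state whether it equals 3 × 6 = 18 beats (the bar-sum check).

1) 0.0ms=0b +1343.284ms=3/2b
2) 1343.284ms=3/2b +1343.284ms=3/2b
3) 2686.567ms=3b +2686.567ms=3b
4) 5373.134ms=6b +1343.284ms=3/2b
5) 6716.418ms=15/2b +2686.567ms=3b
6) 9402.985ms=21/2b +1343.284ms=3/2b
7) 10746.269ms=12b +2686.567ms=3b
8) 13432.836ms=15b +2686.567ms=3b
Σ=18b of 18 (67bpm 6/8) — PASS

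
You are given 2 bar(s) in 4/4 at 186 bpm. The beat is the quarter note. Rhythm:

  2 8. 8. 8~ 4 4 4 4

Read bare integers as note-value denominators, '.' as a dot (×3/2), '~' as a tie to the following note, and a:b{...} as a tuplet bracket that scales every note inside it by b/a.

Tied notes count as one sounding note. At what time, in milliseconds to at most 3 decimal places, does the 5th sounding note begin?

1. 0.0ms @ 0 + 645.161ms (2)
2. 645.161ms @ 2 + 241.935ms (3/4)
3. 887.097ms @ 11/4 + 241.935ms (3/4)
4. 1129.032ms @ 7/2 + 483.871ms (3/2)
5. 1612.903ms @ 5 + 322.581ms (1)
6. 1935.484ms @ 6 + 322.581ms (1)
7. 2258.065ms @ 7 + 322.581ms (1)

note 5 onset = 5b = 1612.903ms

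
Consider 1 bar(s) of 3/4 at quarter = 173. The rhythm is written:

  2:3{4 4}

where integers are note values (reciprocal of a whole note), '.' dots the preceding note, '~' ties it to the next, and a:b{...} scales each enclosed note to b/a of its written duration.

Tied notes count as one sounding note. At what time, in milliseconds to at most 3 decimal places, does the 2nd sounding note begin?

note 2 onset = 3/2b = 520.231ms

1. 0.0ms @ 0 + 520.231ms (3/2)
2. 520.231ms @ 3/2 + 520.231ms (3/2)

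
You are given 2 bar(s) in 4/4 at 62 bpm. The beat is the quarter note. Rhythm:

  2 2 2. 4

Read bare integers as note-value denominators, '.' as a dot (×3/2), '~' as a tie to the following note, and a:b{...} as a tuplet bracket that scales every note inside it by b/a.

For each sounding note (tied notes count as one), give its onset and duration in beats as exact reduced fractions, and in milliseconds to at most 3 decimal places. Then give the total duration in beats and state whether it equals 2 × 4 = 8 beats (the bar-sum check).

1) 0.0ms=0b +1935.484ms=2b
2) 1935.484ms=2b +1935.484ms=2b
3) 3870.968ms=4b +2903.226ms=3b
4) 6774.194ms=7b +967.742ms=1b
Σ=8b of 8 (62bpm 4/4) — PASS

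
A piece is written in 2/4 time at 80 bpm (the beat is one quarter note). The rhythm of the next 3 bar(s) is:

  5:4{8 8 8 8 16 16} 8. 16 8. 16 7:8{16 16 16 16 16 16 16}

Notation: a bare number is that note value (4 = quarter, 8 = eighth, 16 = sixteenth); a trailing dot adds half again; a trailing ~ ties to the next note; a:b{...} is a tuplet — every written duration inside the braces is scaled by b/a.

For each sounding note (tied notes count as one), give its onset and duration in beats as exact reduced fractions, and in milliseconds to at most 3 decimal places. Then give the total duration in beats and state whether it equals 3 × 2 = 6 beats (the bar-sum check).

1) 0.0ms=0b +300.0ms=2/5b
2) 300.0ms=2/5b +300.0ms=2/5b
3) 600.0ms=4/5b +300.0ms=2/5b
4) 900.0ms=6/5b +300.0ms=2/5b
5) 1200.0ms=8/5b +150.0ms=1/5b
6) 1350.0ms=9/5b +150.0ms=1/5b
7) 1500.0ms=2b +562.5ms=3/4b
8) 2062.5ms=11/4b +187.5ms=1/4b
9) 2250.0ms=3b +562.5ms=3/4b
10) 2812.5ms=15/4b +187.5ms=1/4b
11) 3000.0ms=4b +214.286ms=2/7b
12) 3214.286ms=30/7b +214.286ms=2/7b
13) 3428.571ms=32/7b +214.286ms=2/7b
14) 3642.857ms=34/7b +214.286ms=2/7b
15) 3857.143ms=36/7b +214.286ms=2/7b
16) 4071.429ms=38/7b +214.286ms=2/7b
17) 4285.714ms=40/7b +214.286ms=2/7b
Σ=6b of 6 (80bpm 2/4) — PASS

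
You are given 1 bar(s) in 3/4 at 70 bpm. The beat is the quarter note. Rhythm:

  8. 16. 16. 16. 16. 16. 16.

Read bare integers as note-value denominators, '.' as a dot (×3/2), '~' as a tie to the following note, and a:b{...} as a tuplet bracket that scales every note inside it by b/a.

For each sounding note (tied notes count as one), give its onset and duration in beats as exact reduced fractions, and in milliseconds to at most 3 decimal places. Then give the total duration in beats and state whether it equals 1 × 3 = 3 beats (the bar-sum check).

1) 0.0ms=0b +642.857ms=3/4b
2) 642.857ms=3/4b +321.429ms=3/8b
3) 964.286ms=9/8b +321.429ms=3/8b
4) 1285.714ms=3/2b +321.429ms=3/8b
5) 1607.143ms=15/8b +321.429ms=3/8b
6) 1928.571ms=9/4b +321.429ms=3/8b
7) 2250.0ms=21/8b +321.429ms=3/8b
Σ=3b of 3 (70bpm 3/4) — PASS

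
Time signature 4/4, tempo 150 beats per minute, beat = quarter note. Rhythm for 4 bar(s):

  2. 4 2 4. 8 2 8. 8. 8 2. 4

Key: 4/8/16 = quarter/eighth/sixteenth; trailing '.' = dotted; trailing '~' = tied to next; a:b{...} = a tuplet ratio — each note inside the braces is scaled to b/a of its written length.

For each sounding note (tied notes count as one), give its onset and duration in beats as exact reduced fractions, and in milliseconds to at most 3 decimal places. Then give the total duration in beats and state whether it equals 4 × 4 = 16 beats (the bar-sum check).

1) 0.0ms=0b +1200.0ms=3b
2) 1200.0ms=3b +400.0ms=1b
3) 1600.0ms=4b +800.0ms=2b
4) 2400.0ms=6b +600.0ms=3/2b
5) 3000.0ms=15/2b +200.0ms=1/2b
6) 3200.0ms=8b +800.0ms=2b
7) 4000.0ms=10b +300.0ms=3/4b
8) 4300.0ms=43/4b +300.0ms=3/4b
9) 4600.0ms=23/2b +200.0ms=1/2b
10) 4800.0ms=12b +1200.0ms=3b
11) 6000.0ms=15b +400.0ms=1b
Σ=16b of 16 (150bpm 4/4) — PASS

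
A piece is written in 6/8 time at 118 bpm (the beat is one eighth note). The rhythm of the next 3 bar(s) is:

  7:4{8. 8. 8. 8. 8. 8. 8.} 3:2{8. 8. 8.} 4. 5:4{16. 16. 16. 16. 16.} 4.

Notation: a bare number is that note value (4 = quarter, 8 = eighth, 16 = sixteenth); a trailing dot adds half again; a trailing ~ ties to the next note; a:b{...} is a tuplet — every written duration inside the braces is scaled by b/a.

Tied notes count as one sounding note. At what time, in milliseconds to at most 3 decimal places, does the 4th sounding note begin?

1. 0.0ms @ 0 + 435.835ms (6/7)
2. 435.835ms @ 6/7 + 435.835ms (6/7)
3. 871.671ms @ 12/7 + 435.835ms (6/7)
4. 1307.506ms @ 18/7 + 435.835ms (6/7)
5. 1743.341ms @ 24/7 + 435.835ms (6/7)
6. 2179.177ms @ 30/7 + 435.835ms (6/7)
7. 2615.012ms @ 36/7 + 435.835ms (6/7)
8. 3050.847ms @ 6 + 508.475ms (1)
9. 3559.322ms @ 7 + 508.475ms (1)
10. 4067.797ms @ 8 + 508.475ms (1)
11. 4576.271ms @ 9 + 1525.424ms (3)
12. 6101.695ms @ 12 + 305.085ms (3/5)
13. 6406.78ms @ 63/5 + 305.085ms (3/5)
14. 6711.864ms @ 66/5 + 305.085ms (3/5)
15. 7016.949ms @ 69/5 + 305.085ms (3/5)
16. 7322.034ms @ 72/5 + 305.085ms (3/5)
17. 7627.119ms @ 15 + 1525.424ms (3)

note 4 onset = 18/7b = 1307.506ms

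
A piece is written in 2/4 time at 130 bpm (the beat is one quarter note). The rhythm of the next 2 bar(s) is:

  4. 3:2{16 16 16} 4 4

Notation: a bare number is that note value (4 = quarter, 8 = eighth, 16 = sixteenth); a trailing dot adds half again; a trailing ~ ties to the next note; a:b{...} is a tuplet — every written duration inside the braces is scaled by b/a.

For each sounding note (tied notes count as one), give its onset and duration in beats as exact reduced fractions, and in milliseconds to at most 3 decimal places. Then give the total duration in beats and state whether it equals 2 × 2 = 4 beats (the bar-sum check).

1) 0.0ms=0b +692.308ms=3/2b
2) 692.308ms=3/2b +76.923ms=1/6b
3) 769.231ms=5/3b +76.923ms=1/6b
4) 846.154ms=11/6b +76.923ms=1/6b
5) 923.077ms=2b +461.538ms=1b
6) 1384.615ms=3b +461.538ms=1b
Σ=4b of 4 (130bpm 2/4) — PASS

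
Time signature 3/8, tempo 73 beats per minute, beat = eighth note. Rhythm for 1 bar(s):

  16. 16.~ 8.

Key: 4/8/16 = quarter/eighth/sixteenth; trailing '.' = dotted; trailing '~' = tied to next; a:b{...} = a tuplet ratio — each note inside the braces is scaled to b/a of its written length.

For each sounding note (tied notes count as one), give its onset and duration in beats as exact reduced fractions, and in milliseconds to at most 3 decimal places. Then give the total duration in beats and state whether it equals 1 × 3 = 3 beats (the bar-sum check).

1) 0.0ms=0b +616.438ms=3/4b
2) 616.438ms=3/4b +1849.315ms=9/4b
Σ=3b of 3 (73bpm 3/8) — PASS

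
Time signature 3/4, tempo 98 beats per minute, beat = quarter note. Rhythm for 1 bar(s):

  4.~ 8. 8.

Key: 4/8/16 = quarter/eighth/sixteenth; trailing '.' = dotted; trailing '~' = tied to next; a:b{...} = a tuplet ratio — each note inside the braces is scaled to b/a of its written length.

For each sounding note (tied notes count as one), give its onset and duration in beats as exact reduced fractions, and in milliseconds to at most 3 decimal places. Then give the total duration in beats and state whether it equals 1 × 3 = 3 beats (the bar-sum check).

1) 0.0ms=0b +1377.551ms=9/4b
2) 1377.551ms=9/4b +459.184ms=3/4b
Σ=3b of 3 (98bpm 3/4) — PASS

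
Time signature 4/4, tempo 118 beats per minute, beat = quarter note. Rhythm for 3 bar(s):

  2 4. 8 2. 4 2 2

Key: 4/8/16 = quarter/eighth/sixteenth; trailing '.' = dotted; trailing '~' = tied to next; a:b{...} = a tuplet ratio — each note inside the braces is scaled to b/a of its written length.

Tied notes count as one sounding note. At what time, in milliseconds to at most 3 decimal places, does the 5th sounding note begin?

1. 0.0ms @ 0 + 1016.949ms (2)
2. 1016.949ms @ 2 + 762.712ms (3/2)
3. 1779.661ms @ 7/2 + 254.237ms (1/2)
4. 2033.898ms @ 4 + 1525.424ms (3)
5. 3559.322ms @ 7 + 508.475ms (1)
6. 4067.797ms @ 8 + 1016.949ms (2)
7. 5084.746ms @ 10 + 1016.949ms (2)

note 5 onset = 7b = 3559.322ms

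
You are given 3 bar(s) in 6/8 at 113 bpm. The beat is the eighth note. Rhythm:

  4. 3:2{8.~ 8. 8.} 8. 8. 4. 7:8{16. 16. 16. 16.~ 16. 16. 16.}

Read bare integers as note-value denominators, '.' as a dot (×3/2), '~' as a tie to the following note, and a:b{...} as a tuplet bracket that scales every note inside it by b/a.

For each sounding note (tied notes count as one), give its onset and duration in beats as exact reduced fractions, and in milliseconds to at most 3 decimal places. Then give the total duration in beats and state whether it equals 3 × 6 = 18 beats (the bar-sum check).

1) 0.0ms=0b +1592.92ms=3b
2) 1592.92ms=3b +1061.947ms=2b
3) 2654.867ms=5b +530.973ms=1b
4) 3185.841ms=6b +796.46ms=3/2b
5) 3982.301ms=15/2b +796.46ms=3/2b
6) 4778.761ms=9b +1592.92ms=3b
7) 6371.681ms=12b +455.12ms=6/7b
8) 6826.802ms=90/7b +455.12ms=6/7b
9) 7281.922ms=96/7b +455.12ms=6/7b
10) 7737.042ms=102/7b +910.24ms=12/7b
11) 8647.282ms=114/7b +455.12ms=6/7b
12) 9102.402ms=120/7b +455.12ms=6/7b
Σ=18b of 18 (113bpm 6/8) — PASS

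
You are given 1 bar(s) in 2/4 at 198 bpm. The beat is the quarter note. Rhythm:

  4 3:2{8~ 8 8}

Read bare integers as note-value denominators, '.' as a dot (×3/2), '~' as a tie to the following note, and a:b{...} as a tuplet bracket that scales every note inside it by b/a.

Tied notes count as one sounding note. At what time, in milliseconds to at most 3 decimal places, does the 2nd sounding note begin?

note 2 onset = 1b = 303.03ms

1. 0.0ms @ 0 + 303.03ms (1)
2. 303.03ms @ 1 + 202.02ms (2/3)
3. 505.051ms @ 5/3 + 101.01ms (1/3)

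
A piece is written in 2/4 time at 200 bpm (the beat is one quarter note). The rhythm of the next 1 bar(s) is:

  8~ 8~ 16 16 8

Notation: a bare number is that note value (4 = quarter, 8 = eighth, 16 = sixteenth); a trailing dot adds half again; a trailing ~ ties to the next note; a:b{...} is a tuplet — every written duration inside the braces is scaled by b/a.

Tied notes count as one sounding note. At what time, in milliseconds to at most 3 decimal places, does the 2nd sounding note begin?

note 2 onset = 5/4b = 375.0ms

1. 0.0ms @ 0 + 375.0ms (5/4)
2. 375.0ms @ 5/4 + 75.0ms (1/4)
3. 450.0ms @ 3/2 + 150.0ms (1/2)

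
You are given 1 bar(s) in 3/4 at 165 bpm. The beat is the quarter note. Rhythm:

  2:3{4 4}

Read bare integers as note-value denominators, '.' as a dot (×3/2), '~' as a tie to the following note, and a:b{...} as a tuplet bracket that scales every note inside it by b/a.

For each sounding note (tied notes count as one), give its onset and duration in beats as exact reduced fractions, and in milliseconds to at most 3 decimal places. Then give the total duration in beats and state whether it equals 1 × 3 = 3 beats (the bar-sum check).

1) 0.0ms=0b +545.455ms=3/2b
2) 545.455ms=3/2b +545.455ms=3/2b
Σ=3b of 3 (165bpm 3/4) — PASS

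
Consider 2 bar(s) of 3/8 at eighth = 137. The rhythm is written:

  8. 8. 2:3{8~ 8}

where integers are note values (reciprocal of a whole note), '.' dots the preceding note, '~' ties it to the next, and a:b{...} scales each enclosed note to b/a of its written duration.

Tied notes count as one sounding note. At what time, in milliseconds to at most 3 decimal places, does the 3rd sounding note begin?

note 3 onset = 3b = 1313.869ms

1. 0.0ms @ 0 + 656.934ms (3/2)
2. 656.934ms @ 3/2 + 656.934ms (3/2)
3. 1313.869ms @ 3 + 1313.869ms (3)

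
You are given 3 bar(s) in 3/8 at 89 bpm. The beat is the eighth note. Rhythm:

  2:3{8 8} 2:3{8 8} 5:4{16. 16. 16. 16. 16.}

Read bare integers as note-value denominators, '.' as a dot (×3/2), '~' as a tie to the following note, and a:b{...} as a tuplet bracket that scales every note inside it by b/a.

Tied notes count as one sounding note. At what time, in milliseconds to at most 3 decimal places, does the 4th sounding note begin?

note 4 onset = 9/2b = 3033.708ms

1. 0.0ms @ 0 + 1011.236ms (3/2)
2. 1011.236ms @ 3/2 + 1011.236ms (3/2)
3. 2022.472ms @ 3 + 1011.236ms (3/2)
4. 3033.708ms @ 9/2 + 1011.236ms (3/2)
5. 4044.944ms @ 6 + 404.494ms (3/5)
6. 4449.438ms @ 33/5 + 404.494ms (3/5)
7. 4853.933ms @ 36/5 + 404.494ms (3/5)
8. 5258.427ms @ 39/5 + 404.494ms (3/5)
9. 5662.921ms @ 42/5 + 404.494ms (3/5)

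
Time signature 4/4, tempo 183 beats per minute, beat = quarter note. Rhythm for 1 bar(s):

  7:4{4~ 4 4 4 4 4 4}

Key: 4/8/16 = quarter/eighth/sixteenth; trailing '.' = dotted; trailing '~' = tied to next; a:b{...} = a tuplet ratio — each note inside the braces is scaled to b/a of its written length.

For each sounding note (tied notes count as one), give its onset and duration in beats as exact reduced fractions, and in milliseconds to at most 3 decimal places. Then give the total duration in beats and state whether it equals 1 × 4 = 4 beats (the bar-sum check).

1) 0.0ms=0b +374.707ms=8/7b
2) 374.707ms=8/7b +187.354ms=4/7b
3) 562.061ms=12/7b +187.354ms=4/7b
4) 749.415ms=16/7b +187.354ms=4/7b
5) 936.768ms=20/7b +187.354ms=4/7b
6) 1124.122ms=24/7b +187.354ms=4/7b
Σ=4b of 4 (183bpm 4/4) — PASS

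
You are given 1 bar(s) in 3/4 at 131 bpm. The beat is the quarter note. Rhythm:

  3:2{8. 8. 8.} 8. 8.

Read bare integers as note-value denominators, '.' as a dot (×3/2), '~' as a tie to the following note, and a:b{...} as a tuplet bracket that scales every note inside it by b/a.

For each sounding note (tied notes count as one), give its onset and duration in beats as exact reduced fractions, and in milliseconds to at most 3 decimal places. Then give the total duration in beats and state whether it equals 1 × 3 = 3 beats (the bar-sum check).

1) 0.0ms=0b +229.008ms=1/2b
2) 229.008ms=1/2b +229.008ms=1/2b
3) 458.015ms=1b +229.008ms=1/2b
4) 687.023ms=3/2b +343.511ms=3/4b
5) 1030.534ms=9/4b +343.511ms=3/4b
Σ=3b of 3 (131bpm 3/4) — PASS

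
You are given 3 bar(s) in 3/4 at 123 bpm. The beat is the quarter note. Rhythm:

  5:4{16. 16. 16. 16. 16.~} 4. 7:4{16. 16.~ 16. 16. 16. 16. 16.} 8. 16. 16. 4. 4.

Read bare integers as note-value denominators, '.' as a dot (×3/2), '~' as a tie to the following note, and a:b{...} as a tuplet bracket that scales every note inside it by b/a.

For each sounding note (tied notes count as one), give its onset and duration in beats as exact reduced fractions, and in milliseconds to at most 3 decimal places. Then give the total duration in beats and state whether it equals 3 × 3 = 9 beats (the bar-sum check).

1) 0.0ms=0b +146.341ms=3/10b
2) 146.341ms=3/10b +146.341ms=3/10b
3) 292.683ms=3/5b +146.341ms=3/10b
4) 439.024ms=9/10b +146.341ms=3/10b
5) 585.366ms=6/5b +878.049ms=9/5b
6) 1463.415ms=3b +104.53ms=3/14b
7) 1567.944ms=45/14b +209.059ms=3/7b
8) 1777.003ms=51/14b +104.53ms=3/14b
9) 1881.533ms=27/7b +104.53ms=3/14b
10) 1986.063ms=57/14b +104.53ms=3/14b
11) 2090.592ms=30/7b +104.53ms=3/14b
12) 2195.122ms=9/2b +365.854ms=3/4b
13) 2560.976ms=21/4b +182.927ms=3/8b
14) 2743.902ms=45/8b +182.927ms=3/8b
15) 2926.829ms=6b +731.707ms=3/2b
16) 3658.537ms=15/2b +731.707ms=3/2b
Σ=9b of 9 (123bpm 3/4) — PASS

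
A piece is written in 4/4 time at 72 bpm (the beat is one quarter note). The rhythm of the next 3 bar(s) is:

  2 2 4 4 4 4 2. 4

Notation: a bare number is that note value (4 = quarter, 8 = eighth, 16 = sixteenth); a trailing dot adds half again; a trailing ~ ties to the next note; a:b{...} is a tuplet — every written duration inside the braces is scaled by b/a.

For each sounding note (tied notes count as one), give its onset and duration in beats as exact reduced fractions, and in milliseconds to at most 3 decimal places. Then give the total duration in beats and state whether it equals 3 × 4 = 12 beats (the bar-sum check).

1) 0.0ms=0b +1666.667ms=2b
2) 1666.667ms=2b +1666.667ms=2b
3) 3333.333ms=4b +833.333ms=1b
4) 4166.667ms=5b +833.333ms=1b
5) 5000.0ms=6b +833.333ms=1b
6) 5833.333ms=7b +833.333ms=1b
7) 6666.667ms=8b +2500.0ms=3b
8) 9166.667ms=11b +833.333ms=1b
Σ=12b of 12 (72bpm 4/4) — PASS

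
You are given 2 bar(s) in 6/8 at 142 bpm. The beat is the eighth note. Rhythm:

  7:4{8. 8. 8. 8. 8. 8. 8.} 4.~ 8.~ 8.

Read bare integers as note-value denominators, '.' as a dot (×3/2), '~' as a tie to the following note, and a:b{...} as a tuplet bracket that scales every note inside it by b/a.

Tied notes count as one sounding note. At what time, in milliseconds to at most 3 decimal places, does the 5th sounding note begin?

note 5 onset = 24/7b = 1448.692ms

1. 0.0ms @ 0 + 362.173ms (6/7)
2. 362.173ms @ 6/7 + 362.173ms (6/7)
3. 724.346ms @ 12/7 + 362.173ms (6/7)
4. 1086.519ms @ 18/7 + 362.173ms (6/7)
5. 1448.692ms @ 24/7 + 362.173ms (6/7)
6. 1810.865ms @ 30/7 + 362.173ms (6/7)
7. 2173.038ms @ 36/7 + 362.173ms (6/7)
8. 2535.211ms @ 6 + 2535.211ms (6)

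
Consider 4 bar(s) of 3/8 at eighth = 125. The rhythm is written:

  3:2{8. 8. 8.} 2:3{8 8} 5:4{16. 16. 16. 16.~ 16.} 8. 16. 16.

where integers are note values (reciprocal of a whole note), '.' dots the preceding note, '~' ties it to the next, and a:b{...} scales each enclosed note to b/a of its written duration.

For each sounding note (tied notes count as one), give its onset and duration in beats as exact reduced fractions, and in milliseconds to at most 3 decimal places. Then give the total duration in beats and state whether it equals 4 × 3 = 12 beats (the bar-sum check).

1) 0.0ms=0b +480.0ms=1b
2) 480.0ms=1b +480.0ms=1b
3) 960.0ms=2b +480.0ms=1b
4) 1440.0ms=3b +720.0ms=3/2b
5) 2160.0ms=9/2b +720.0ms=3/2b
6) 2880.0ms=6b +288.0ms=3/5b
7) 3168.0ms=33/5b +288.0ms=3/5b
8) 3456.0ms=36/5b +288.0ms=3/5b
9) 3744.0ms=39/5b +576.0ms=6/5b
10) 4320.0ms=9b +720.0ms=3/2b
11) 5040.0ms=21/2b +360.0ms=3/4b
12) 5400.0ms=45/4b +360.0ms=3/4b
Σ=12b of 12 (125bpm 3/8) — PASS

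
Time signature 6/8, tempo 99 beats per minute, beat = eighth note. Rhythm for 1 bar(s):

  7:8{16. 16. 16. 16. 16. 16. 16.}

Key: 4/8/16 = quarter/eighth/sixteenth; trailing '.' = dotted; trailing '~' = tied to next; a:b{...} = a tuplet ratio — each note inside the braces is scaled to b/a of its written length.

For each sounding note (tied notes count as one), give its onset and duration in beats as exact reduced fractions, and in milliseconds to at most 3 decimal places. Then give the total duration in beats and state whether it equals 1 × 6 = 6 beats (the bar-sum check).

1) 0.0ms=0b +519.481ms=6/7b
2) 519.481ms=6/7b +519.481ms=6/7b
3) 1038.961ms=12/7b +519.481ms=6/7b
4) 1558.442ms=18/7b +519.481ms=6/7b
5) 2077.922ms=24/7b +519.481ms=6/7b
6) 2597.403ms=30/7b +519.481ms=6/7b
7) 3116.883ms=36/7b +519.481ms=6/7b
Σ=6b of 6 (99bpm 6/8) — PASS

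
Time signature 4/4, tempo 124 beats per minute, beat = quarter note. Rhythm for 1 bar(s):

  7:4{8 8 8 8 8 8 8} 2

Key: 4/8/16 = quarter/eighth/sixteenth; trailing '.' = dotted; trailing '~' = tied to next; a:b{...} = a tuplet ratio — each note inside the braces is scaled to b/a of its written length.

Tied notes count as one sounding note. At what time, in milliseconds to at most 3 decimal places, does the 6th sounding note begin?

1. 0.0ms @ 0 + 138.249ms (2/7)
2. 138.249ms @ 2/7 + 138.249ms (2/7)
3. 276.498ms @ 4/7 + 138.249ms (2/7)
4. 414.747ms @ 6/7 + 138.249ms (2/7)
5. 552.995ms @ 8/7 + 138.249ms (2/7)
6. 691.244ms @ 10/7 + 138.249ms (2/7)
7. 829.493ms @ 12/7 + 138.249ms (2/7)
8. 967.742ms @ 2 + 967.742ms (2)

note 6 onset = 10/7b = 691.244ms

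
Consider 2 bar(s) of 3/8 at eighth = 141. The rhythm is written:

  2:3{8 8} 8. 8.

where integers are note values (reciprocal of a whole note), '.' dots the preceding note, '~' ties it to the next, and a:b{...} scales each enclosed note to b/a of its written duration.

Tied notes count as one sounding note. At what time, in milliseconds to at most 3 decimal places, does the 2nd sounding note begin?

note 2 onset = 3/2b = 638.298ms

1. 0.0ms @ 0 + 638.298ms (3/2)
2. 638.298ms @ 3/2 + 638.298ms (3/2)
3. 1276.596ms @ 3 + 638.298ms (3/2)
4. 1914.894ms @ 9/2 + 638.298ms (3/2)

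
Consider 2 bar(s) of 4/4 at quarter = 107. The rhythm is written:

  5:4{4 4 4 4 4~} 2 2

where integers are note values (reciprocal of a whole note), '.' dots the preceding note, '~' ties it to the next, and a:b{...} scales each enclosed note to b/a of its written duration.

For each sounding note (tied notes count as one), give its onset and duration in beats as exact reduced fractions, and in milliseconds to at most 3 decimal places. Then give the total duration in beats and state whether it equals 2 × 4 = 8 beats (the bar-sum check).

1) 0.0ms=0b +448.598ms=4/5b
2) 448.598ms=4/5b +448.598ms=4/5b
3) 897.196ms=8/5b +448.598ms=4/5b
4) 1345.794ms=12/5b +448.598ms=4/5b
5) 1794.393ms=16/5b +1570.093ms=14/5b
6) 3364.486ms=6b +1121.495ms=2b
Σ=8b of 8 (107bpm 4/4) — PASS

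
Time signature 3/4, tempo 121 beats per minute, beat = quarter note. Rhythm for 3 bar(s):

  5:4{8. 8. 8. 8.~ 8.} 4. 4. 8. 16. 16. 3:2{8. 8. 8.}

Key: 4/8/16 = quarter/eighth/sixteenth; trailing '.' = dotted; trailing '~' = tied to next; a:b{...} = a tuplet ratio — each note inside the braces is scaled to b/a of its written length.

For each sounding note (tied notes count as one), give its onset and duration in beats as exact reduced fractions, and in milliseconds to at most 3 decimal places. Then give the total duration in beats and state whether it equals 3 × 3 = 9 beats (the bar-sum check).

1) 0.0ms=0b +297.521ms=3/5b
2) 297.521ms=3/5b +297.521ms=3/5b
3) 595.041ms=6/5b +297.521ms=3/5b
4) 892.562ms=9/5b +595.041ms=6/5b
5) 1487.603ms=3b +743.802ms=3/2b
6) 2231.405ms=9/2b +743.802ms=3/2b
7) 2975.207ms=6b +371.901ms=3/4b
8) 3347.107ms=27/4b +185.95ms=3/8b
9) 3533.058ms=57/8b +185.95ms=3/8b
10) 3719.008ms=15/2b +247.934ms=1/2b
11) 3966.942ms=8b +247.934ms=1/2b
12) 4214.876ms=17/2b +247.934ms=1/2b
Σ=9b of 9 (121bpm 3/4) — PASS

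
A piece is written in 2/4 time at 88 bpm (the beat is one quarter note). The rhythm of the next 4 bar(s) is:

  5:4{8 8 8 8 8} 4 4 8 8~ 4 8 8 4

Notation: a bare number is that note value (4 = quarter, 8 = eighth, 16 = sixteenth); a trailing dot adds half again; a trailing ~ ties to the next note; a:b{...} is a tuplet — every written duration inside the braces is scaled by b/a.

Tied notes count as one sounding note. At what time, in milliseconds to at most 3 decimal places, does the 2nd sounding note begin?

note 2 onset = 2/5b = 272.727ms

1. 0.0ms @ 0 + 272.727ms (2/5)
2. 272.727ms @ 2/5 + 272.727ms (2/5)
3. 545.455ms @ 4/5 + 272.727ms (2/5)
4. 818.182ms @ 6/5 + 272.727ms (2/5)
5. 1090.909ms @ 8/5 + 272.727ms (2/5)
6. 1363.636ms @ 2 + 681.818ms (1)
7. 2045.455ms @ 3 + 681.818ms (1)
8. 2727.273ms @ 4 + 340.909ms (1/2)
9. 3068.182ms @ 9/2 + 1022.727ms (3/2)
10. 4090.909ms @ 6 + 340.909ms (1/2)
11. 4431.818ms @ 13/2 + 340.909ms (1/2)
12. 4772.727ms @ 7 + 681.818ms (1)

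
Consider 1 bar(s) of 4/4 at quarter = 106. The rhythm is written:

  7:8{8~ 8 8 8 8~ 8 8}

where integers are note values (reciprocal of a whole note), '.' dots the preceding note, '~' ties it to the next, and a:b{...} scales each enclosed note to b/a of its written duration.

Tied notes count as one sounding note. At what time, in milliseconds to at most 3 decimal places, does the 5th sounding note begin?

note 5 onset = 24/7b = 1940.701ms

1. 0.0ms @ 0 + 646.9ms (8/7)
2. 646.9ms @ 8/7 + 323.45ms (4/7)
3. 970.35ms @ 12/7 + 323.45ms (4/7)
4. 1293.801ms @ 16/7 + 646.9ms (8/7)
5. 1940.701ms @ 24/7 + 323.45ms (4/7)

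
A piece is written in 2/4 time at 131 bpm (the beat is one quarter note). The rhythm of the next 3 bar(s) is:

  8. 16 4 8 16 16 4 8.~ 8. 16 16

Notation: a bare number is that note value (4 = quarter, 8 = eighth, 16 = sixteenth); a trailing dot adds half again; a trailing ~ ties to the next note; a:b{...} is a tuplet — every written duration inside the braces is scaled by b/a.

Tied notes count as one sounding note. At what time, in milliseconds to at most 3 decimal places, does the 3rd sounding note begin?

1. 0.0ms @ 0 + 343.511ms (3/4)
2. 343.511ms @ 3/4 + 114.504ms (1/4)
3. 458.015ms @ 1 + 458.015ms (1)
4. 916.031ms @ 2 + 229.008ms (1/2)
5. 1145.038ms @ 5/2 + 114.504ms (1/4)
6. 1259.542ms @ 11/4 + 114.504ms (1/4)
7. 1374.046ms @ 3 + 458.015ms (1)
8. 1832.061ms @ 4 + 687.023ms (3/2)
9. 2519.084ms @ 11/2 + 114.504ms (1/4)
10. 2633.588ms @ 23/4 + 114.504ms (1/4)

note 3 onset = 1b = 458.015ms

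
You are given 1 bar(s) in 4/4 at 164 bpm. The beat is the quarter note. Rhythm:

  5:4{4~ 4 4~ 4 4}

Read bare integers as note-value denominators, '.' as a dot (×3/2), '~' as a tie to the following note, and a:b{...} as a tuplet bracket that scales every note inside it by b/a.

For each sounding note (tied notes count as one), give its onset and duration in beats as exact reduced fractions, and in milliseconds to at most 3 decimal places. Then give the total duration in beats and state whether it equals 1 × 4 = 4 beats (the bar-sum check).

1) 0.0ms=0b +585.366ms=8/5b
2) 585.366ms=8/5b +585.366ms=8/5b
3) 1170.732ms=16/5b +292.683ms=4/5b
Σ=4b of 4 (164bpm 4/4) — PASS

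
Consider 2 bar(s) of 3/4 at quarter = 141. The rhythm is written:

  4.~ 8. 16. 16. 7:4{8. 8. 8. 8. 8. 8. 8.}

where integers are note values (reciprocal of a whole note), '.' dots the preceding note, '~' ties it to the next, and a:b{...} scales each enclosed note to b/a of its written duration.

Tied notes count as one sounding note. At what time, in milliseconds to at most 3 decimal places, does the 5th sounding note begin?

1. 0.0ms @ 0 + 957.447ms (9/4)
2. 957.447ms @ 9/4 + 159.574ms (3/8)
3. 1117.021ms @ 21/8 + 159.574ms (3/8)
4. 1276.596ms @ 3 + 182.371ms (3/7)
5. 1458.967ms @ 24/7 + 182.371ms (3/7)
6. 1641.337ms @ 27/7 + 182.371ms (3/7)
7. 1823.708ms @ 30/7 + 182.371ms (3/7)
8. 2006.079ms @ 33/7 + 182.371ms (3/7)
9. 2188.45ms @ 36/7 + 182.371ms (3/7)
10. 2370.821ms @ 39/7 + 182.371ms (3/7)

note 5 onset = 24/7b = 1458.967ms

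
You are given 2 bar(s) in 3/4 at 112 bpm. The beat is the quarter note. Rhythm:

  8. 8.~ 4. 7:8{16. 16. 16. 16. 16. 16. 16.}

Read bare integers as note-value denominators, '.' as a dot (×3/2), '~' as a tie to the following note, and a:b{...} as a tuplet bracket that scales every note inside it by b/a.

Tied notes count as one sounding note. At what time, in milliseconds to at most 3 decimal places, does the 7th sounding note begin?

note 7 onset = 33/7b = 2525.51ms

1. 0.0ms @ 0 + 401.786ms (3/4)
2. 401.786ms @ 3/4 + 1205.357ms (9/4)
3. 1607.143ms @ 3 + 229.592ms (3/7)
4. 1836.735ms @ 24/7 + 229.592ms (3/7)
5. 2066.327ms @ 27/7 + 229.592ms (3/7)
6. 2295.918ms @ 30/7 + 229.592ms (3/7)
7. 2525.51ms @ 33/7 + 229.592ms (3/7)
8. 2755.102ms @ 36/7 + 229.592ms (3/7)
9. 2984.694ms @ 39/7 + 229.592ms (3/7)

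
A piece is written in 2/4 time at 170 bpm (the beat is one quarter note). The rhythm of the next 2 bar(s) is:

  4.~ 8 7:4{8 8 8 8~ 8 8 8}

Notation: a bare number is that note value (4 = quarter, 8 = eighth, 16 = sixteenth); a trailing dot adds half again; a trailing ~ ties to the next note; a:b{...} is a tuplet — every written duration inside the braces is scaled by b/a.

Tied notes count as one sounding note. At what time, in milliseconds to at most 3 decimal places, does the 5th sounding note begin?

note 5 onset = 20/7b = 1008.403ms

1. 0.0ms @ 0 + 705.882ms (2)
2. 705.882ms @ 2 + 100.84ms (2/7)
3. 806.723ms @ 16/7 + 100.84ms (2/7)
4. 907.563ms @ 18/7 + 100.84ms (2/7)
5. 1008.403ms @ 20/7 + 201.681ms (4/7)
6. 1210.084ms @ 24/7 + 100.84ms (2/7)
7. 1310.924ms @ 26/7 + 100.84ms (2/7)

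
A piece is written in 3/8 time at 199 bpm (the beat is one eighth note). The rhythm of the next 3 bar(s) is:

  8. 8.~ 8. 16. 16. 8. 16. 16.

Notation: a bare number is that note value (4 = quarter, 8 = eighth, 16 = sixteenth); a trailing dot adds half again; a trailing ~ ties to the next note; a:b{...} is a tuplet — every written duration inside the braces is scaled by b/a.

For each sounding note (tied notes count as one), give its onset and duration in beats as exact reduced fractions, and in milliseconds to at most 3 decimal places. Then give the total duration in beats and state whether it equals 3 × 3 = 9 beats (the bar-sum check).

1) 0.0ms=0b +452.261ms=3/2b
2) 452.261ms=3/2b +904.523ms=3b
3) 1356.784ms=9/2b +226.131ms=3/4b
4) 1582.915ms=21/4b +226.131ms=3/4b
5) 1809.045ms=6b +452.261ms=3/2b
6) 2261.307ms=15/2b +226.131ms=3/4b
7) 2487.437ms=33/4b +226.131ms=3/4b
Σ=9b of 9 (199bpm 3/8) — PASS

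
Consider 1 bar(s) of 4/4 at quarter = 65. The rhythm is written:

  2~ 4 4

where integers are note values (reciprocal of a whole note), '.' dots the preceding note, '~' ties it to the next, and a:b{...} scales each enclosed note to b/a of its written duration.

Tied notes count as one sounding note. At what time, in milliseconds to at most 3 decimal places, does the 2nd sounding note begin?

1. 0.0ms @ 0 + 2769.231ms (3)
2. 2769.231ms @ 3 + 923.077ms (1)

note 2 onset = 3b = 2769.231ms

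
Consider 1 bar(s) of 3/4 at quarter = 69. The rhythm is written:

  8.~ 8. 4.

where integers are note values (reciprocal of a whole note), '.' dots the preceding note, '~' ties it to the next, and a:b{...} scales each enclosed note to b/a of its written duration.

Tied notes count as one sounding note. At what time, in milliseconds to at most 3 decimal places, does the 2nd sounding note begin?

note 2 onset = 3/2b = 1304.348ms

1. 0.0ms @ 0 + 1304.348ms (3/2)
2. 1304.348ms @ 3/2 + 1304.348ms (3/2)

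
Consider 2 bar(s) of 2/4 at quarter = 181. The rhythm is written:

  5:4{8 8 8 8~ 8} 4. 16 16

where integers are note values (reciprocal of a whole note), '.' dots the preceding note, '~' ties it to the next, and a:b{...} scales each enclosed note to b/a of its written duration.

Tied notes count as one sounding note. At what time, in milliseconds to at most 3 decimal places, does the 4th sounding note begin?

1. 0.0ms @ 0 + 132.597ms (2/5)
2. 132.597ms @ 2/5 + 132.597ms (2/5)
3. 265.193ms @ 4/5 + 132.597ms (2/5)
4. 397.79ms @ 6/5 + 265.193ms (4/5)
5. 662.983ms @ 2 + 497.238ms (3/2)
6. 1160.221ms @ 7/2 + 82.873ms (1/4)
7. 1243.094ms @ 15/4 + 82.873ms (1/4)

note 4 onset = 6/5b = 397.79ms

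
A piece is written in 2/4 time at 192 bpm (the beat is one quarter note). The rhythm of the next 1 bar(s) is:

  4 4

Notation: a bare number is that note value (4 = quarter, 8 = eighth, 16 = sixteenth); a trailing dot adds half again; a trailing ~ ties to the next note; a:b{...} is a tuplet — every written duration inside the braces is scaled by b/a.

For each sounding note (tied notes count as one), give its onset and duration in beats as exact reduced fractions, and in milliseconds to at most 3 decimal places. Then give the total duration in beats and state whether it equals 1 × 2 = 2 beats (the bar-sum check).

1) 0.0ms=0b +312.5ms=1b
2) 312.5ms=1b +312.5ms=1b
Σ=2b of 2 (192bpm 2/4) — PASS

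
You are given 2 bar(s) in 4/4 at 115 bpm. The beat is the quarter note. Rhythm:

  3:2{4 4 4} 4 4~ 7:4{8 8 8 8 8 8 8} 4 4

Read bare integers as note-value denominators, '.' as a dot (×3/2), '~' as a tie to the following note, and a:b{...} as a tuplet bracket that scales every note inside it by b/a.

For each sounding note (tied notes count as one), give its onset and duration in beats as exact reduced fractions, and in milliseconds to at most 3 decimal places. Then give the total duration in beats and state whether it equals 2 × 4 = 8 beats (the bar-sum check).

1) 0.0ms=0b +347.826ms=2/3b
2) 347.826ms=2/3b +347.826ms=2/3b
3) 695.652ms=4/3b +347.826ms=2/3b
4) 1043.478ms=2b +521.739ms=1b
5) 1565.217ms=3b +670.807ms=9/7b
6) 2236.025ms=30/7b +149.068ms=2/7b
7) 2385.093ms=32/7b +149.068ms=2/7b
8) 2534.161ms=34/7b +149.068ms=2/7b
9) 2683.23ms=36/7b +149.068ms=2/7b
10) 2832.298ms=38/7b +149.068ms=2/7b
11) 2981.366ms=40/7b +149.068ms=2/7b
12) 3130.435ms=6b +521.739ms=1b
13) 3652.174ms=7b +521.739ms=1b
Σ=8b of 8 (115bpm 4/4) — PASS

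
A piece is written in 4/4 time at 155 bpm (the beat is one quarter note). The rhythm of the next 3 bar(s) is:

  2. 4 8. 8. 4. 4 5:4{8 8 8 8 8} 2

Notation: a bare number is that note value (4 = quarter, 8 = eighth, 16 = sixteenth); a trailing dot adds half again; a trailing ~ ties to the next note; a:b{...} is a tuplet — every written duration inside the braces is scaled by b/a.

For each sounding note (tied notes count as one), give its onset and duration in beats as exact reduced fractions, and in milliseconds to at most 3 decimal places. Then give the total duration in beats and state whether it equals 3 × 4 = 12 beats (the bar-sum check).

1) 0.0ms=0b +1161.29ms=3b
2) 1161.29ms=3b +387.097ms=1b
3) 1548.387ms=4b +290.323ms=3/4b
4) 1838.71ms=19/4b +290.323ms=3/4b
5) 2129.032ms=11/2b +580.645ms=3/2b
6) 2709.677ms=7b +387.097ms=1b
7) 3096.774ms=8b +154.839ms=2/5b
8) 3251.613ms=42/5b +154.839ms=2/5b
9) 3406.452ms=44/5b +154.839ms=2/5b
10) 3561.29ms=46/5b +154.839ms=2/5b
11) 3716.129ms=48/5b +154.839ms=2/5b
12) 3870.968ms=10b +774.194ms=2b
Σ=12b of 12 (155bpm 4/4) — PASS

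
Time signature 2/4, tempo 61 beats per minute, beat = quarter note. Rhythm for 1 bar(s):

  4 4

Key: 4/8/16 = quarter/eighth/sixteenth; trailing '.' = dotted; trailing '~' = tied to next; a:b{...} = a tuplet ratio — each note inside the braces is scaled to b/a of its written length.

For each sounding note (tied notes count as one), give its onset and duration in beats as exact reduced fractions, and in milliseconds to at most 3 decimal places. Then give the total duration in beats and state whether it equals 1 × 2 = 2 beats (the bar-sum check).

1) 0.0ms=0b +983.607ms=1b
2) 983.607ms=1b +983.607ms=1b
Σ=2b of 2 (61bpm 2/4) — PASS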